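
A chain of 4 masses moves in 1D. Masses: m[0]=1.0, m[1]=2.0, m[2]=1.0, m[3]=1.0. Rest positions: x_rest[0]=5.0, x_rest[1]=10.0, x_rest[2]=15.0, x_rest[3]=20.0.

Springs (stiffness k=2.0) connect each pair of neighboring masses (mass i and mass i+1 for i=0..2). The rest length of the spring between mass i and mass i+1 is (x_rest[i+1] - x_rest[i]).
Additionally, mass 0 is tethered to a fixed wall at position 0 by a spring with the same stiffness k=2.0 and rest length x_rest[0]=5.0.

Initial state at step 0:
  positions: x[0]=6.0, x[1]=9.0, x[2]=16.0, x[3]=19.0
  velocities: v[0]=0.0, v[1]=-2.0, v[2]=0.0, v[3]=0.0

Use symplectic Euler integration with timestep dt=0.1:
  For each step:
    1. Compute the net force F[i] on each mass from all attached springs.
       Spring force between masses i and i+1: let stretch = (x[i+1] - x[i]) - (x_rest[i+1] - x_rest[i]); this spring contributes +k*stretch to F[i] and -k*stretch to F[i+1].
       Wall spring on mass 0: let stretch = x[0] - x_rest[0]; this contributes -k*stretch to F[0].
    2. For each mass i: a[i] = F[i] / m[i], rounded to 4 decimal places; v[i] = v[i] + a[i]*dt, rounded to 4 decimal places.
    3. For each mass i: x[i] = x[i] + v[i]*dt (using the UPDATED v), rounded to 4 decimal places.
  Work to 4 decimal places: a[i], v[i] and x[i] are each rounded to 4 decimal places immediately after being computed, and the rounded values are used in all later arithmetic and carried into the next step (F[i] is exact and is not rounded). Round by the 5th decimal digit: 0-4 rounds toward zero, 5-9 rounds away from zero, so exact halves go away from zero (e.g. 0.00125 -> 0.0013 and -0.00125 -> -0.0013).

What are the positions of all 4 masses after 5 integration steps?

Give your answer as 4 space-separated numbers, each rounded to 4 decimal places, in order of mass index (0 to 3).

Step 0: x=[6.0000 9.0000 16.0000 19.0000] v=[0.0000 -2.0000 0.0000 0.0000]
Step 1: x=[5.9400 8.8400 15.9200 19.0400] v=[-0.6000 -1.6000 -0.8000 0.4000]
Step 2: x=[5.8192 8.7218 15.7608 19.1176] v=[-1.2080 -1.1820 -1.5920 0.7760]
Step 3: x=[5.6401 8.6450 15.5280 19.2281] v=[-1.7913 -0.7684 -2.3284 1.1046]
Step 4: x=[5.4083 8.6069 15.2315 19.3646] v=[-2.3183 -0.3806 -2.9650 1.3646]
Step 5: x=[5.1323 8.6031 14.8852 19.5184] v=[-2.7602 -0.0380 -3.4633 1.5380]

Answer: 5.1323 8.6031 14.8852 19.5184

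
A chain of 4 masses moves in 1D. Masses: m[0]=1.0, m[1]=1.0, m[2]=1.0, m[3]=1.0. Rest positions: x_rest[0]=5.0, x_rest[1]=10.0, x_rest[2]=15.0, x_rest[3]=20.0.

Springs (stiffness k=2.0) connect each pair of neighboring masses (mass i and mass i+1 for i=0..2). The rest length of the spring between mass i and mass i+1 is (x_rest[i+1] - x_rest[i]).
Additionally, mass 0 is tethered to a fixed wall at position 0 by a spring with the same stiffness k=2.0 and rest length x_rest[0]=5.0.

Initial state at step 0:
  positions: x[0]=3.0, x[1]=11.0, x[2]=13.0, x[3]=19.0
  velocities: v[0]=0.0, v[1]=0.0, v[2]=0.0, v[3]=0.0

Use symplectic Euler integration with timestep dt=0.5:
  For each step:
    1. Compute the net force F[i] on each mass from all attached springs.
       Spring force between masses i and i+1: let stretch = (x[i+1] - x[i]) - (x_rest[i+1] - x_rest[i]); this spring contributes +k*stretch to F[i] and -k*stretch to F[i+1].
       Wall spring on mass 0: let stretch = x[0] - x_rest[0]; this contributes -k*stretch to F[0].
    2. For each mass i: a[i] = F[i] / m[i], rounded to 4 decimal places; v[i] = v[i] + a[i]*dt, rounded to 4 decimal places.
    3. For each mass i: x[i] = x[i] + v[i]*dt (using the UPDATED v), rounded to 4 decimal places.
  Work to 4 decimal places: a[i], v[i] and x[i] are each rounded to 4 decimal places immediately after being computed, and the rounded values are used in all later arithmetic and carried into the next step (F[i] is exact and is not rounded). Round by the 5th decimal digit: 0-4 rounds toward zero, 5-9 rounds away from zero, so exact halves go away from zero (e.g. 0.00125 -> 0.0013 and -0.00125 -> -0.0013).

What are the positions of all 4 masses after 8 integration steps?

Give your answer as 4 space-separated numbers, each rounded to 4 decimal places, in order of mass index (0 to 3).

Answer: 4.4492 12.2814 13.1564 21.7306

Derivation:
Step 0: x=[3.0000 11.0000 13.0000 19.0000] v=[0.0000 0.0000 0.0000 0.0000]
Step 1: x=[5.5000 8.0000 15.0000 18.5000] v=[5.0000 -6.0000 4.0000 -1.0000]
Step 2: x=[6.5000 7.2500 15.2500 18.7500] v=[2.0000 -1.5000 0.5000 0.5000]
Step 3: x=[4.6250 10.1250 13.2500 19.7500] v=[-3.7500 5.7500 -4.0000 2.0000]
Step 4: x=[3.1875 11.8125 12.9375 20.0000] v=[-2.8750 3.3750 -0.6250 0.5000]
Step 5: x=[4.4688 9.7500 15.5938 19.2188] v=[2.5625 -4.1250 5.3125 -1.5625]
Step 6: x=[6.1563 7.9688 17.1407 19.1251] v=[3.3749 -3.5624 3.0937 -0.1875]
Step 7: x=[5.6719 9.8673 15.0938 20.5392] v=[-0.9689 3.7970 -4.0938 2.8281]
Step 8: x=[4.4492 12.2814 13.1564 21.7306] v=[-2.4454 4.8281 -3.8749 2.3827]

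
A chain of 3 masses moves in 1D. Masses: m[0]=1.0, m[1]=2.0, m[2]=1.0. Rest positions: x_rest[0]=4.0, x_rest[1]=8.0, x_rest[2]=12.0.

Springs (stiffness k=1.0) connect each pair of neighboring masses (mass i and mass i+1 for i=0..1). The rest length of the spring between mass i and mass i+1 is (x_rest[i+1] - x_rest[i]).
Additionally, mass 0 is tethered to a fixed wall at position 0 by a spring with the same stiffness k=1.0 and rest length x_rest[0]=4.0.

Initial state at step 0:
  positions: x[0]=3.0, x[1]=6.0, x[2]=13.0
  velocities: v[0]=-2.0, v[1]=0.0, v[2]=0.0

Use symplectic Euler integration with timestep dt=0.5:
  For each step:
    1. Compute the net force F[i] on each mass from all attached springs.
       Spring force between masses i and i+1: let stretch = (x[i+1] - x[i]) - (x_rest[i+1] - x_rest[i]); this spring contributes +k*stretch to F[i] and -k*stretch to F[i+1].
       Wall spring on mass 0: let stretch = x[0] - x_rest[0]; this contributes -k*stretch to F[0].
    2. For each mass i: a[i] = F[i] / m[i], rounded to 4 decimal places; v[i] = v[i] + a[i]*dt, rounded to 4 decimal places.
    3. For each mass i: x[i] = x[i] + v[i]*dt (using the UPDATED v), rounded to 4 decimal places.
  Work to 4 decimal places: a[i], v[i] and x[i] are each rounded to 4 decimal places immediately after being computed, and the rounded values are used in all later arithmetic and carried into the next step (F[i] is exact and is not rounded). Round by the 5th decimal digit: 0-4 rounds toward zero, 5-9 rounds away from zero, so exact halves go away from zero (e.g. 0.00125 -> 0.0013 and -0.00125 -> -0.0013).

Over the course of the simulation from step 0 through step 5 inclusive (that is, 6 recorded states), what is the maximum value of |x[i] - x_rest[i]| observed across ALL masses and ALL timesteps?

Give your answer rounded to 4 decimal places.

Answer: 2.9457

Derivation:
Step 0: x=[3.0000 6.0000 13.0000] v=[-2.0000 0.0000 0.0000]
Step 1: x=[2.0000 6.5000 12.2500] v=[-2.0000 1.0000 -1.5000]
Step 2: x=[1.6250 7.1563 11.0625] v=[-0.7500 1.3125 -2.3750]
Step 3: x=[2.2266 7.6094 9.8985] v=[1.2032 0.9062 -2.3281]
Step 4: x=[3.6173 7.6758 9.1622] v=[2.7813 0.1328 -1.4727]
Step 5: x=[5.1183 7.4207 9.0543] v=[3.0019 -0.5103 -0.2159]
Max displacement = 2.9457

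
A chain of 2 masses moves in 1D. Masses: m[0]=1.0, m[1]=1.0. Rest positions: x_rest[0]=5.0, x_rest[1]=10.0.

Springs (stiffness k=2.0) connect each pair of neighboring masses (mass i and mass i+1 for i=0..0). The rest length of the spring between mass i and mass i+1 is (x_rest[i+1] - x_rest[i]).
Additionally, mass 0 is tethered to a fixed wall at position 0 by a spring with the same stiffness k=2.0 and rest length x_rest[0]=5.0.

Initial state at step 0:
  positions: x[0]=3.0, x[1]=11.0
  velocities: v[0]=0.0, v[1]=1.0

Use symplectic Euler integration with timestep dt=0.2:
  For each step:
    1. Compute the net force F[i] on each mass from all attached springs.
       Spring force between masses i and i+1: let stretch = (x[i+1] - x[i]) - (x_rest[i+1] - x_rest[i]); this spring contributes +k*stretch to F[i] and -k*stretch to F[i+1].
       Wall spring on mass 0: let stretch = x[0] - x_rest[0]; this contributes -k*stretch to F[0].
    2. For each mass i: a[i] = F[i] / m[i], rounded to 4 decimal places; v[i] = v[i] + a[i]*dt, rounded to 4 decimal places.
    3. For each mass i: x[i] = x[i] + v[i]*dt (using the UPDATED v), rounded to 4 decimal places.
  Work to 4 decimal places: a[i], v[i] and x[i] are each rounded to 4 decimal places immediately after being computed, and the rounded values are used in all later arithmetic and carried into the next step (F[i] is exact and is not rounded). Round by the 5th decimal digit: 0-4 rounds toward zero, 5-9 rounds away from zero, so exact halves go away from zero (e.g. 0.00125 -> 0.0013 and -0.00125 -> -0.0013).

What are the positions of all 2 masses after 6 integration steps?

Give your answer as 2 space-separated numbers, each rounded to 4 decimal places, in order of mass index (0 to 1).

Answer: 7.2552 9.5031

Derivation:
Step 0: x=[3.0000 11.0000] v=[0.0000 1.0000]
Step 1: x=[3.4000 10.9600] v=[2.0000 -0.2000]
Step 2: x=[4.1328 10.7152] v=[3.6640 -1.2240]
Step 3: x=[5.0616 10.3438] v=[4.6438 -1.8570]
Step 4: x=[6.0080 9.9498] v=[4.7320 -1.9699]
Step 5: x=[6.7891 9.6405] v=[3.9055 -1.5466]
Step 6: x=[7.2552 9.5031] v=[2.3304 -0.6872]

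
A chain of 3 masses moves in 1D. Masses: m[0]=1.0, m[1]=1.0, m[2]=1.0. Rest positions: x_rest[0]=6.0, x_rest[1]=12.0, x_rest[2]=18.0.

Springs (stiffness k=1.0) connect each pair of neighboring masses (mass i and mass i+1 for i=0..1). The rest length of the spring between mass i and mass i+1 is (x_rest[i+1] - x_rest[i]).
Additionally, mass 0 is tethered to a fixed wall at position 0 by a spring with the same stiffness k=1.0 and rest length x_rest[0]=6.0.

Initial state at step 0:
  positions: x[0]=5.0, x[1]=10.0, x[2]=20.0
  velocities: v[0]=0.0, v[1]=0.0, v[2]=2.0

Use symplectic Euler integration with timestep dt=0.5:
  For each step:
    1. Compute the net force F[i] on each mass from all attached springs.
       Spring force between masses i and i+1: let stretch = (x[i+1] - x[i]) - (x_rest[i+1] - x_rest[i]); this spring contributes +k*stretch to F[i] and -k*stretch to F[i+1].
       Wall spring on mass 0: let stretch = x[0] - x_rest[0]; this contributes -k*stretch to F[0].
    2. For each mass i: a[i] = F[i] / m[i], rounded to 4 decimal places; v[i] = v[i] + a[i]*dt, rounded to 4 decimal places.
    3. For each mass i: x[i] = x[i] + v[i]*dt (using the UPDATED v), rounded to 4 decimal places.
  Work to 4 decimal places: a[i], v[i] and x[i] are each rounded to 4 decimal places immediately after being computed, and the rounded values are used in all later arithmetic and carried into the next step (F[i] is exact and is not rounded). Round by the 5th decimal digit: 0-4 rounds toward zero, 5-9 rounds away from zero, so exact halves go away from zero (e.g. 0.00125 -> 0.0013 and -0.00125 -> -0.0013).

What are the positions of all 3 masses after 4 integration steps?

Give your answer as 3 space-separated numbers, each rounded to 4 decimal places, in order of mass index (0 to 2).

Step 0: x=[5.0000 10.0000 20.0000] v=[0.0000 0.0000 2.0000]
Step 1: x=[5.0000 11.2500 20.0000] v=[0.0000 2.5000 0.0000]
Step 2: x=[5.3125 13.1250 19.3125] v=[0.6250 3.7500 -1.3750]
Step 3: x=[6.2500 14.5938 18.5781] v=[1.8750 2.9375 -1.4688]
Step 4: x=[7.7110 14.9727 18.3476] v=[2.9219 0.7578 -0.4610]

Answer: 7.7110 14.9727 18.3476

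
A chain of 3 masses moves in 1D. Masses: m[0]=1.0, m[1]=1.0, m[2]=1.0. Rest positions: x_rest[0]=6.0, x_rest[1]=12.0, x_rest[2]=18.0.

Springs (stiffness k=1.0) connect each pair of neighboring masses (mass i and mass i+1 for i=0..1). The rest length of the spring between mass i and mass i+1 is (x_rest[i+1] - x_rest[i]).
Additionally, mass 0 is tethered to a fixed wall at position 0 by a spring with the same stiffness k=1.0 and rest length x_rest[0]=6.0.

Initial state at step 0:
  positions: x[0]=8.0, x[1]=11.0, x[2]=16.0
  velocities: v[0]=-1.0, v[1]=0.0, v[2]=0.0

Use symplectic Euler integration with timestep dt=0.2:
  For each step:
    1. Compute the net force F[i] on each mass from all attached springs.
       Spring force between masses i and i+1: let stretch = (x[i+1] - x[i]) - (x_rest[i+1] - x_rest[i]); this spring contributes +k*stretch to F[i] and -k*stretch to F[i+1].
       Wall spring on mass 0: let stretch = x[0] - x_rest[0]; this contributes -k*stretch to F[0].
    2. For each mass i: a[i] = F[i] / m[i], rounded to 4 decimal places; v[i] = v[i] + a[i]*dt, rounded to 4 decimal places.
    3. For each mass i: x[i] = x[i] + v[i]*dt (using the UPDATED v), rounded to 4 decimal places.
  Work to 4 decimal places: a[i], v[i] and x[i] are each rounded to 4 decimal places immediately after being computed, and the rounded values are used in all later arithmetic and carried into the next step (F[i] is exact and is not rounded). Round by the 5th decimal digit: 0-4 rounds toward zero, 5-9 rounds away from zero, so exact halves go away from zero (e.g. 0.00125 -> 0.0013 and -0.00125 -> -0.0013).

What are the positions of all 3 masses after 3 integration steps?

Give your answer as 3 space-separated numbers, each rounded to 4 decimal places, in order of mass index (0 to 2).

Step 0: x=[8.0000 11.0000 16.0000] v=[-1.0000 0.0000 0.0000]
Step 1: x=[7.6000 11.0800 16.0400] v=[-2.0000 0.4000 0.2000]
Step 2: x=[7.0352 11.2192 16.1216] v=[-2.8240 0.6960 0.4080]
Step 3: x=[6.3564 11.3871 16.2471] v=[-3.3942 0.8397 0.6275]

Answer: 6.3564 11.3871 16.2471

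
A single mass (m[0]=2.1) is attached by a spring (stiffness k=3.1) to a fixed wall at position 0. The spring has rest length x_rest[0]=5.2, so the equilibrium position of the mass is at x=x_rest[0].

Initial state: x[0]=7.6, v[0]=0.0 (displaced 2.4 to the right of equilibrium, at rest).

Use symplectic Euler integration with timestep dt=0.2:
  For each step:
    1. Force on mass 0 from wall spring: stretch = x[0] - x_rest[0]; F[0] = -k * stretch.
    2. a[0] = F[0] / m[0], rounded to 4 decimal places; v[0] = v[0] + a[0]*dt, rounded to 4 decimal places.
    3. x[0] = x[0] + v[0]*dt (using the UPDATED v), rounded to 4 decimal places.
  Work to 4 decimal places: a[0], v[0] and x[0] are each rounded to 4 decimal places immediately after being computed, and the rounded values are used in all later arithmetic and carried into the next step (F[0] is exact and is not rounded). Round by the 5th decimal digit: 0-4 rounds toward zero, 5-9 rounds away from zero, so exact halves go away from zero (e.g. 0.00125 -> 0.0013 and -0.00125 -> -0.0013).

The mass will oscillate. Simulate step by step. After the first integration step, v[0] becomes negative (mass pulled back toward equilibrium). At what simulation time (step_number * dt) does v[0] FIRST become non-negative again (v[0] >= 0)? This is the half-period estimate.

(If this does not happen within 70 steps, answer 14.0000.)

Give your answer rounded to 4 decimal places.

Answer: 2.6000

Derivation:
Step 0: x=[7.6000] v=[0.0000]
Step 1: x=[7.4583] v=[-0.7086]
Step 2: x=[7.1832] v=[-1.3753]
Step 3: x=[6.7910] v=[-1.9608]
Step 4: x=[6.3049] v=[-2.4305]
Step 5: x=[5.7536] v=[-2.7567]
Step 6: x=[5.1696] v=[-2.9201]
Step 7: x=[4.5874] v=[-2.9111]
Step 8: x=[4.0414] v=[-2.7302]
Step 9: x=[3.5638] v=[-2.3881]
Step 10: x=[3.1828] v=[-1.9050]
Step 11: x=[2.9209] v=[-1.3094]
Step 12: x=[2.7936] v=[-0.6365]
Step 13: x=[2.8084] v=[0.0740]
First v>=0 after going negative at step 13, time=2.6000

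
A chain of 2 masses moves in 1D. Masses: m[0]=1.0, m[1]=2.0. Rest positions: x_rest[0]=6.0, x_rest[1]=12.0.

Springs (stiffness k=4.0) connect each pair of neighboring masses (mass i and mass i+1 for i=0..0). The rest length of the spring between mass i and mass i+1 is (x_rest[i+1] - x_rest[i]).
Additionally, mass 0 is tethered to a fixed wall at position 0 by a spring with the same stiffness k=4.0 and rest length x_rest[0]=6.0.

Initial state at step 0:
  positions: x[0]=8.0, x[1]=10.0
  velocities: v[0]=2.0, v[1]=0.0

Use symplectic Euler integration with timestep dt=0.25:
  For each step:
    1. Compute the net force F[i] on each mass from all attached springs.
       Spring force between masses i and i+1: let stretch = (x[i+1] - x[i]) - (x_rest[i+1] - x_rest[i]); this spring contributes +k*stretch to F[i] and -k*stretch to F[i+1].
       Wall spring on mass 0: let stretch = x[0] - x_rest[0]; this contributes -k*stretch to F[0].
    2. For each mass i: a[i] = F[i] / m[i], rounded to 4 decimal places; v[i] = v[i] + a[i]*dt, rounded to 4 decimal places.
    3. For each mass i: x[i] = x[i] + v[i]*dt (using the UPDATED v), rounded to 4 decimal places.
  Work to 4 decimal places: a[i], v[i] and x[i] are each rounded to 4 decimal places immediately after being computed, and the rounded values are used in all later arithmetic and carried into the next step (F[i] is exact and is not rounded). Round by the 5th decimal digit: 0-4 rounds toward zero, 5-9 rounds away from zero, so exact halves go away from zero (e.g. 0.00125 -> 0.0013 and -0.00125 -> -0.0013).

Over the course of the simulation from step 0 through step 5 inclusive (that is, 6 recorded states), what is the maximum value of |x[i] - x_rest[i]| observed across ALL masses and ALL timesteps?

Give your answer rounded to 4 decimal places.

Answer: 2.8262

Derivation:
Step 0: x=[8.0000 10.0000] v=[2.0000 0.0000]
Step 1: x=[7.0000 10.5000] v=[-4.0000 2.0000]
Step 2: x=[5.1250 11.3125] v=[-7.5000 3.2500]
Step 3: x=[3.5156 12.1016] v=[-6.4375 3.1563]
Step 4: x=[3.1738 12.5674] v=[-1.3671 1.8633]
Step 5: x=[4.3870 12.6090] v=[4.8527 0.1665]
Max displacement = 2.8262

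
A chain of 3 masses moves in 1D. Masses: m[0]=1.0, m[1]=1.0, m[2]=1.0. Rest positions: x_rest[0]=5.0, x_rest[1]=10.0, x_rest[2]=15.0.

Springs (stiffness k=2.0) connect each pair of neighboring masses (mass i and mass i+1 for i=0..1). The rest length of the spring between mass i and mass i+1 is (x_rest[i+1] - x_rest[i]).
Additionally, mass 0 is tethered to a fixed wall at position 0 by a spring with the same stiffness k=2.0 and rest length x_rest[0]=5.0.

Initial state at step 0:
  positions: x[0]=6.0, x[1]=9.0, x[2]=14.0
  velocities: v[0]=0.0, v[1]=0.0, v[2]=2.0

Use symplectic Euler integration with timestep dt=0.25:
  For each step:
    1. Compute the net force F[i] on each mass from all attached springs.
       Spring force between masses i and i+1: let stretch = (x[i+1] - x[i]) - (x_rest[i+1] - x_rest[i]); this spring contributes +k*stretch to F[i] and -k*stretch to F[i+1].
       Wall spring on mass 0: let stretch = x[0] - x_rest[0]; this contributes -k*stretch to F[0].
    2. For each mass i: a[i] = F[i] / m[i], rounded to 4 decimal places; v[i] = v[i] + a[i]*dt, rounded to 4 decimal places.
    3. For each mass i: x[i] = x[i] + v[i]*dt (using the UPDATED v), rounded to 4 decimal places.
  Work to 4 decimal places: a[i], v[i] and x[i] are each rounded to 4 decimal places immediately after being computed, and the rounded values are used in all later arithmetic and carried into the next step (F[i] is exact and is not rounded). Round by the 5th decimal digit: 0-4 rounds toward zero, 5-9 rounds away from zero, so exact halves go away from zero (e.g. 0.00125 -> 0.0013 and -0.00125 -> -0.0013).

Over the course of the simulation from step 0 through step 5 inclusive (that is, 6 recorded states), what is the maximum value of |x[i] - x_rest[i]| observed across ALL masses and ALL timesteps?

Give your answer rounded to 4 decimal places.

Answer: 1.2334

Derivation:
Step 0: x=[6.0000 9.0000 14.0000] v=[0.0000 0.0000 2.0000]
Step 1: x=[5.6250 9.2500 14.5000] v=[-1.5000 1.0000 2.0000]
Step 2: x=[5.0000 9.7031 14.9688] v=[-2.5000 1.8125 1.8750]
Step 3: x=[4.3379 10.2266 15.4044] v=[-2.6485 2.0938 1.7422]
Step 4: x=[3.8696 10.6612 15.8177] v=[-1.8731 1.7384 1.6533]
Step 5: x=[3.7666 10.8914 16.2115] v=[-0.4121 0.9209 1.5751]
Max displacement = 1.2334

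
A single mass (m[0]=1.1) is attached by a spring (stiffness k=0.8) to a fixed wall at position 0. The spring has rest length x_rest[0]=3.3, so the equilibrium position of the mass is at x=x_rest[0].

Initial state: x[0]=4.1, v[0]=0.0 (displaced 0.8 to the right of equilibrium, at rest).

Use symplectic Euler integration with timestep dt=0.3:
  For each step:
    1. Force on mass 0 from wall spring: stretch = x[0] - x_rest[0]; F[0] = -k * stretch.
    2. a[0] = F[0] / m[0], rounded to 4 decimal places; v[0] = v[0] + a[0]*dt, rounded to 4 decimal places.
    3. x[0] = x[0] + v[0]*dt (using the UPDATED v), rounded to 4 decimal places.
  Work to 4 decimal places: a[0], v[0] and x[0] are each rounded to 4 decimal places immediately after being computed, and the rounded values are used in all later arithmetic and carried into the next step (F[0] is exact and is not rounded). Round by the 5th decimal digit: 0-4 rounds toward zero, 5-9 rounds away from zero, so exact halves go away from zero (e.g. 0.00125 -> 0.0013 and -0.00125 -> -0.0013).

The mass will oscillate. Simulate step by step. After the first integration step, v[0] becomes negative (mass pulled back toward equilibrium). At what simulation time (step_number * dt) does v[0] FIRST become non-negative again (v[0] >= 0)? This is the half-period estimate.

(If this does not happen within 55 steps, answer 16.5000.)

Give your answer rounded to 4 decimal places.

Answer: 3.9000

Derivation:
Step 0: x=[4.1000] v=[0.0000]
Step 1: x=[4.0477] v=[-0.1745]
Step 2: x=[3.9464] v=[-0.3376]
Step 3: x=[3.8028] v=[-0.4786]
Step 4: x=[3.6263] v=[-0.5883]
Step 5: x=[3.4285] v=[-0.6595]
Step 6: x=[3.2222] v=[-0.6876]
Step 7: x=[3.0210] v=[-0.6706]
Step 8: x=[2.8381] v=[-0.6097]
Step 9: x=[2.6854] v=[-0.5089]
Step 10: x=[2.5730] v=[-0.3748]
Step 11: x=[2.5081] v=[-0.2162]
Step 12: x=[2.4951] v=[-0.0434]
Step 13: x=[2.5348] v=[0.1322]
First v>=0 after going negative at step 13, time=3.9000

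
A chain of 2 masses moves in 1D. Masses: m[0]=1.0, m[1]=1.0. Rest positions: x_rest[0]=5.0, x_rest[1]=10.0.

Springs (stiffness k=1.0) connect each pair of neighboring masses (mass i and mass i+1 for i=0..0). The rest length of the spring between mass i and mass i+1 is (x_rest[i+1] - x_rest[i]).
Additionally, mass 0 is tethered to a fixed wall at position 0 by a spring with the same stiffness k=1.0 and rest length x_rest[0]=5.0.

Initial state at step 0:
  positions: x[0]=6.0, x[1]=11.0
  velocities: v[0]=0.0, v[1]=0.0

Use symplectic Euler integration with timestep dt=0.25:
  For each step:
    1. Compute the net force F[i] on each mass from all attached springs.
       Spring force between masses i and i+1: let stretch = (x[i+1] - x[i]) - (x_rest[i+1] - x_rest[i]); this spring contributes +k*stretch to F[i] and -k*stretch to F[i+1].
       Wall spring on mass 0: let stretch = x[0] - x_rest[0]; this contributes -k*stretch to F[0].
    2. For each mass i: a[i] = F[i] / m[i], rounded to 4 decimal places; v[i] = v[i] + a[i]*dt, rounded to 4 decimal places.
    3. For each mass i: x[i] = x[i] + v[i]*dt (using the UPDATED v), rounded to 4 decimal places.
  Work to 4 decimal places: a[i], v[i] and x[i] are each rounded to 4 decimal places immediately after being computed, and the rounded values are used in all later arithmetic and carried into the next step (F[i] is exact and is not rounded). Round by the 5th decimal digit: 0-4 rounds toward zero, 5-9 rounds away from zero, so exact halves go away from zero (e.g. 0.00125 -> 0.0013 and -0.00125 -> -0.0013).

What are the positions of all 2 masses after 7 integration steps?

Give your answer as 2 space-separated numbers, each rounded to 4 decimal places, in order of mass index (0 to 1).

Answer: 5.0087 10.6427

Derivation:
Step 0: x=[6.0000 11.0000] v=[0.0000 0.0000]
Step 1: x=[5.9375 11.0000] v=[-0.2500 0.0000]
Step 2: x=[5.8203 10.9961] v=[-0.4688 -0.0156]
Step 3: x=[5.6628 10.9812] v=[-0.6299 -0.0596]
Step 4: x=[5.4838 10.9464] v=[-0.7160 -0.1392]
Step 5: x=[5.3035 10.8827] v=[-0.7213 -0.2549]
Step 6: x=[5.1404 10.7828] v=[-0.6524 -0.3997]
Step 7: x=[5.0087 10.6427] v=[-0.5269 -0.5603]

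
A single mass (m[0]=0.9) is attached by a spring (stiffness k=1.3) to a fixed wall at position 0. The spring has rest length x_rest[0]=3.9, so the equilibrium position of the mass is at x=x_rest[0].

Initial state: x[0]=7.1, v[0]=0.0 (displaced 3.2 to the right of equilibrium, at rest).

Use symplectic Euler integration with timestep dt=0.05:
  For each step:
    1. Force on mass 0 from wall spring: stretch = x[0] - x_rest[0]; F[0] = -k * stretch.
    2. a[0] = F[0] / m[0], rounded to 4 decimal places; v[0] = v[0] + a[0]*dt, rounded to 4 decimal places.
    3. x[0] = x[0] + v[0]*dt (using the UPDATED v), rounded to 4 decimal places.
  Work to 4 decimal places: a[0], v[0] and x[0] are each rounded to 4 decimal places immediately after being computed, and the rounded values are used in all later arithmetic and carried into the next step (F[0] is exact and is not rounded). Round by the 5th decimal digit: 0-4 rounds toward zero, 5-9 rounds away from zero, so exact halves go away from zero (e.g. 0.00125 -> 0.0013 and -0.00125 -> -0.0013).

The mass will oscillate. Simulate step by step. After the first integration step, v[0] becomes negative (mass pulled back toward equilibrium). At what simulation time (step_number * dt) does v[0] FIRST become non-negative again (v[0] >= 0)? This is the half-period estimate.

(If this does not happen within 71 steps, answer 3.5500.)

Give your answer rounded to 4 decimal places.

Answer: 2.6500

Derivation:
Step 0: x=[7.1000] v=[0.0000]
Step 1: x=[7.0884] v=[-0.2311]
Step 2: x=[7.0653] v=[-0.4614]
Step 3: x=[7.0308] v=[-0.6900]
Step 4: x=[6.9850] v=[-0.9161]
Step 5: x=[6.9281] v=[-1.1389]
Step 6: x=[6.8602] v=[-1.3576]
Step 7: x=[6.7816] v=[-1.5714]
Step 8: x=[6.6926] v=[-1.7795]
Step 9: x=[6.5935] v=[-1.9812]
Step 10: x=[6.4847] v=[-2.1757]
Step 11: x=[6.3666] v=[-2.3624]
Step 12: x=[6.2396] v=[-2.5405]
Step 13: x=[6.1041] v=[-2.7095]
Step 14: x=[5.9607] v=[-2.8687]
Step 15: x=[5.8098] v=[-3.0175]
Step 16: x=[5.6520] v=[-3.1554]
Step 17: x=[5.4879] v=[-3.2819]
Step 18: x=[5.3181] v=[-3.3966]
Step 19: x=[5.1432] v=[-3.4990]
Step 20: x=[4.9638] v=[-3.5888]
Step 21: x=[4.7805] v=[-3.6656]
Step 22: x=[4.5940] v=[-3.7292]
Step 23: x=[4.4050] v=[-3.7793]
Step 24: x=[4.2142] v=[-3.8158]
Step 25: x=[4.0223] v=[-3.8385]
Step 26: x=[3.8299] v=[-3.8473]
Step 27: x=[3.6378] v=[-3.8422]
Step 28: x=[3.4466] v=[-3.8233]
Step 29: x=[3.2571] v=[-3.7906]
Step 30: x=[3.0699] v=[-3.7442]
Step 31: x=[2.8857] v=[-3.6843]
Step 32: x=[2.7052] v=[-3.6110]
Step 33: x=[2.5290] v=[-3.5247]
Step 34: x=[2.3577] v=[-3.4257]
Step 35: x=[2.1920] v=[-3.3143]
Step 36: x=[2.0325] v=[-3.1909]
Step 37: x=[1.8797] v=[-3.0560]
Step 38: x=[1.7342] v=[-2.9101]
Step 39: x=[1.5965] v=[-2.7537]
Step 40: x=[1.4671] v=[-2.5873]
Step 41: x=[1.3465] v=[-2.4116]
Step 42: x=[1.2351] v=[-2.2272]
Step 43: x=[1.1334] v=[-2.0347]
Step 44: x=[1.0417] v=[-1.8349]
Step 45: x=[0.9603] v=[-1.6285]
Step 46: x=[0.8895] v=[-1.4162]
Step 47: x=[0.8296] v=[-1.1988]
Step 48: x=[0.7807] v=[-0.9771]
Step 49: x=[0.7431] v=[-0.7518]
Step 50: x=[0.7169] v=[-0.5238]
Step 51: x=[0.7022] v=[-0.2939]
Step 52: x=[0.6991] v=[-0.0630]
Step 53: x=[0.7075] v=[0.1682]
First v>=0 after going negative at step 53, time=2.6500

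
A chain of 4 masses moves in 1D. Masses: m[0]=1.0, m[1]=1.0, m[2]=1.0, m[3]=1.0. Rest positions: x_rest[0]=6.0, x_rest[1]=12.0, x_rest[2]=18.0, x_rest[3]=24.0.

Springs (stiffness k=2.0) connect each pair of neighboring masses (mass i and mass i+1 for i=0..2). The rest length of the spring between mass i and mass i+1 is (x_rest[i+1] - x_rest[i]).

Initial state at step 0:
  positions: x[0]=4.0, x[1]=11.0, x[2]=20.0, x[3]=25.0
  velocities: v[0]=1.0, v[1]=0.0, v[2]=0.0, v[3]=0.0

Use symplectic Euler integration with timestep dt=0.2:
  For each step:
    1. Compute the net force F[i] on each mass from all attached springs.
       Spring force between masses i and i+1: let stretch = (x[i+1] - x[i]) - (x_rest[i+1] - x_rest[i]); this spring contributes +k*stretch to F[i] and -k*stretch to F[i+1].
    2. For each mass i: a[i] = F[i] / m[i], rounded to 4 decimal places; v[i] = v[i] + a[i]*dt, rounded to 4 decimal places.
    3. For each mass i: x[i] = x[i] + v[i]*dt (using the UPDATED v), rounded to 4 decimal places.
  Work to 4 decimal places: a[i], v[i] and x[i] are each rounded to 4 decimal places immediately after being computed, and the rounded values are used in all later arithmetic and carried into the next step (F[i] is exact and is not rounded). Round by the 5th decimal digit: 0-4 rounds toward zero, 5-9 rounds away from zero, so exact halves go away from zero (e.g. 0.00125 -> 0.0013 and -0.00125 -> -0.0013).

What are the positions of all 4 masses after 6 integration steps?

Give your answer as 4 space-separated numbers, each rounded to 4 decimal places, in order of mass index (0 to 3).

Answer: 6.6082 12.5566 16.9906 25.0449

Derivation:
Step 0: x=[4.0000 11.0000 20.0000 25.0000] v=[1.0000 0.0000 0.0000 0.0000]
Step 1: x=[4.2800 11.1600 19.6800 25.0800] v=[1.4000 0.8000 -1.6000 0.4000]
Step 2: x=[4.6304 11.4512 19.1104 25.2080] v=[1.7520 1.4560 -2.8480 0.6400]
Step 3: x=[5.0465 11.8095 18.4159 25.3282] v=[2.0803 1.7914 -3.4726 0.6010]
Step 4: x=[5.5236 12.1553 17.7459 25.3754] v=[2.3855 1.7288 -3.3502 0.2361]
Step 5: x=[6.0512 12.4178 17.2390 25.2923] v=[2.6382 1.3124 -2.5346 -0.4157]
Step 6: x=[6.6082 12.5566 16.9906 25.0449] v=[2.7848 0.6942 -1.2418 -1.2370]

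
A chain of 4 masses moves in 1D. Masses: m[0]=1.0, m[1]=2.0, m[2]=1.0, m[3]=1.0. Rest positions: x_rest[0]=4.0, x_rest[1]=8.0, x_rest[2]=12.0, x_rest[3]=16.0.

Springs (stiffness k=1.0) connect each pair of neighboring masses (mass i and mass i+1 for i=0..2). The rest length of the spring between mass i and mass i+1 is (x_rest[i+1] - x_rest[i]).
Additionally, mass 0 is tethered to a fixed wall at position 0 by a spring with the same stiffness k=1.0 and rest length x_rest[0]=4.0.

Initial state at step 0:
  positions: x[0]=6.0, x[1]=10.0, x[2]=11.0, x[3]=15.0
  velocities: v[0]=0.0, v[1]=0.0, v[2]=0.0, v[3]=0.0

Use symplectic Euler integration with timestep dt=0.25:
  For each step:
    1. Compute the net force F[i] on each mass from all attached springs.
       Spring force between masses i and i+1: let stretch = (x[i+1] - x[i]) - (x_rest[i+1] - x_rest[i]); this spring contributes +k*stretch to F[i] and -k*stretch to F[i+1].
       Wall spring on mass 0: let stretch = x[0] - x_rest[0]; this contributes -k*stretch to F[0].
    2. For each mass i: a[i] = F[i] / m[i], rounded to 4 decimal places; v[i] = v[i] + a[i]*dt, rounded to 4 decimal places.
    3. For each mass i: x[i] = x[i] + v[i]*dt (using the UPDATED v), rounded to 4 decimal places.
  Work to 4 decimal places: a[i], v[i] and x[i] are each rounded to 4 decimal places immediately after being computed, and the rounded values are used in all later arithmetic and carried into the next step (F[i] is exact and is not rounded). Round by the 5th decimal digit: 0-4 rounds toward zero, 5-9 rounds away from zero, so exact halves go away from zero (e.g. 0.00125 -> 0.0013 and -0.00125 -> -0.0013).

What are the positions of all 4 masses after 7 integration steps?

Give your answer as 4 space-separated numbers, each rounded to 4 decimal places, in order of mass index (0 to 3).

Step 0: x=[6.0000 10.0000 11.0000 15.0000] v=[0.0000 0.0000 0.0000 0.0000]
Step 1: x=[5.8750 9.9063 11.1875 15.0000] v=[-0.5000 -0.3750 0.7500 0.0000]
Step 2: x=[5.6348 9.7266 11.5332 15.0117] v=[-0.9609 -0.7188 1.3828 0.0469]
Step 3: x=[5.2981 9.4755 11.9834 15.0560] v=[-1.3467 -1.0045 1.8008 0.1773]
Step 4: x=[4.8914 9.1722 12.4689 15.1583] v=[-1.6269 -1.2132 1.9420 0.4092]
Step 5: x=[4.4465 8.8382 12.9165 15.3425] v=[-1.7796 -1.3362 1.7902 0.7369]
Step 6: x=[3.9982 8.4944 13.2608 15.6251] v=[-1.7933 -1.3754 1.3771 1.1304]
Step 7: x=[3.5810 8.1590 13.4550 16.0099] v=[-1.6688 -1.3416 0.7766 1.5393]

Answer: 3.5810 8.1590 13.4550 16.0099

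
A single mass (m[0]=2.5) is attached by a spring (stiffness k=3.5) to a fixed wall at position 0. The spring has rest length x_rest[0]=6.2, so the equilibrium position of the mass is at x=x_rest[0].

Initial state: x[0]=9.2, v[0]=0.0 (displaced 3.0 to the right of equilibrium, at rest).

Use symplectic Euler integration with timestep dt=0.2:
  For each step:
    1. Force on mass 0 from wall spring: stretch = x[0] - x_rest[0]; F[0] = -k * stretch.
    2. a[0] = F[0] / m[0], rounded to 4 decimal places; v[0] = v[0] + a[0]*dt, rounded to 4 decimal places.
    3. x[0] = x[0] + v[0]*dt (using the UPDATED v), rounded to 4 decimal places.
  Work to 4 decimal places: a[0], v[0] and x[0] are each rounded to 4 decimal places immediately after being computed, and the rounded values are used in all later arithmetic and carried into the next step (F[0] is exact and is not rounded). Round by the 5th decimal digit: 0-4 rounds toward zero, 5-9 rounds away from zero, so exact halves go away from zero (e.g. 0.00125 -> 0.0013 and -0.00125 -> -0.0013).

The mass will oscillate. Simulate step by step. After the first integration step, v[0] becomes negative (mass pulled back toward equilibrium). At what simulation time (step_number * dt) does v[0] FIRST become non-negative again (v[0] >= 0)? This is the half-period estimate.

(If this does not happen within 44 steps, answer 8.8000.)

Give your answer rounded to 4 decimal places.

Answer: 2.8000

Derivation:
Step 0: x=[9.2000] v=[0.0000]
Step 1: x=[9.0320] v=[-0.8400]
Step 2: x=[8.7054] v=[-1.6330]
Step 3: x=[8.2385] v=[-2.3345]
Step 4: x=[7.6574] v=[-2.9053]
Step 5: x=[6.9947] v=[-3.3134]
Step 6: x=[6.2875] v=[-3.5359]
Step 7: x=[5.5754] v=[-3.5604]
Step 8: x=[4.8983] v=[-3.3855]
Step 9: x=[4.2941] v=[-3.0210]
Step 10: x=[3.7966] v=[-2.4873]
Step 11: x=[3.4337] v=[-1.8143]
Step 12: x=[3.2258] v=[-1.0397]
Step 13: x=[3.1844] v=[-0.2069]
Step 14: x=[3.3119] v=[0.6375]
First v>=0 after going negative at step 14, time=2.8000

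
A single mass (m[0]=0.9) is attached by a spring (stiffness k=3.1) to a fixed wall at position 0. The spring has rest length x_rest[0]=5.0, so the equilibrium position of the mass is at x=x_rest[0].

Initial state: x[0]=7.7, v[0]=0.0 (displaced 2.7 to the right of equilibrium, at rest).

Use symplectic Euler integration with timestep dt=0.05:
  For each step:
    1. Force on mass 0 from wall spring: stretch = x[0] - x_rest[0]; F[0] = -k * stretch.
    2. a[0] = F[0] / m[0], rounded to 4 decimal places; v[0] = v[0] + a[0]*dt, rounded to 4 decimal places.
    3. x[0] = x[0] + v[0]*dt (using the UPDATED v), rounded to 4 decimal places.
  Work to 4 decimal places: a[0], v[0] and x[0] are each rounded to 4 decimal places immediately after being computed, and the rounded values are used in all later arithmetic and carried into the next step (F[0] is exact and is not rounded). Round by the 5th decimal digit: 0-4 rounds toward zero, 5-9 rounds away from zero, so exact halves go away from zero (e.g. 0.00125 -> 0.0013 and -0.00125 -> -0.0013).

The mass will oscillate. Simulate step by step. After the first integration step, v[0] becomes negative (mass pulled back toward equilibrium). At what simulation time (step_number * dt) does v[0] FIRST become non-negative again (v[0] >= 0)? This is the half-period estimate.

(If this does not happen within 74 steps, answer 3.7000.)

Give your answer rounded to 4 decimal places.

Step 0: x=[7.7000] v=[0.0000]
Step 1: x=[7.6768] v=[-0.4650]
Step 2: x=[7.6305] v=[-0.9260]
Step 3: x=[7.5616] v=[-1.3790]
Step 4: x=[7.4706] v=[-1.8202]
Step 5: x=[7.3583] v=[-2.2457]
Step 6: x=[7.2257] v=[-2.6519]
Step 7: x=[7.0739] v=[-3.0352]
Step 8: x=[6.9043] v=[-3.3924]
Step 9: x=[6.7183] v=[-3.7204]
Step 10: x=[6.5175] v=[-4.0163]
Step 11: x=[6.3036] v=[-4.2776]
Step 12: x=[6.0785] v=[-4.5021]
Step 13: x=[5.8441] v=[-4.6878]
Step 14: x=[5.6024] v=[-4.8332]
Step 15: x=[5.3556] v=[-4.9369]
Step 16: x=[5.1057] v=[-4.9981]
Step 17: x=[4.8549] v=[-5.0163]
Step 18: x=[4.6053] v=[-4.9913]
Step 19: x=[4.3591] v=[-4.9233]
Step 20: x=[4.1185] v=[-4.8129]
Step 21: x=[3.8854] v=[-4.6611]
Step 22: x=[3.6619] v=[-4.4691]
Step 23: x=[3.4500] v=[-4.2387]
Step 24: x=[3.2514] v=[-3.9718]
Step 25: x=[3.0679] v=[-3.6707]
Step 26: x=[2.9010] v=[-3.3380]
Step 27: x=[2.7522] v=[-2.9765]
Step 28: x=[2.6227] v=[-2.5894]
Step 29: x=[2.5137] v=[-2.1800]
Step 30: x=[2.4261] v=[-1.7518]
Step 31: x=[2.3607] v=[-1.3085]
Step 32: x=[2.3180] v=[-0.8540]
Step 33: x=[2.2984] v=[-0.3921]
Step 34: x=[2.3021] v=[0.0732]
First v>=0 after going negative at step 34, time=1.7000

Answer: 1.7000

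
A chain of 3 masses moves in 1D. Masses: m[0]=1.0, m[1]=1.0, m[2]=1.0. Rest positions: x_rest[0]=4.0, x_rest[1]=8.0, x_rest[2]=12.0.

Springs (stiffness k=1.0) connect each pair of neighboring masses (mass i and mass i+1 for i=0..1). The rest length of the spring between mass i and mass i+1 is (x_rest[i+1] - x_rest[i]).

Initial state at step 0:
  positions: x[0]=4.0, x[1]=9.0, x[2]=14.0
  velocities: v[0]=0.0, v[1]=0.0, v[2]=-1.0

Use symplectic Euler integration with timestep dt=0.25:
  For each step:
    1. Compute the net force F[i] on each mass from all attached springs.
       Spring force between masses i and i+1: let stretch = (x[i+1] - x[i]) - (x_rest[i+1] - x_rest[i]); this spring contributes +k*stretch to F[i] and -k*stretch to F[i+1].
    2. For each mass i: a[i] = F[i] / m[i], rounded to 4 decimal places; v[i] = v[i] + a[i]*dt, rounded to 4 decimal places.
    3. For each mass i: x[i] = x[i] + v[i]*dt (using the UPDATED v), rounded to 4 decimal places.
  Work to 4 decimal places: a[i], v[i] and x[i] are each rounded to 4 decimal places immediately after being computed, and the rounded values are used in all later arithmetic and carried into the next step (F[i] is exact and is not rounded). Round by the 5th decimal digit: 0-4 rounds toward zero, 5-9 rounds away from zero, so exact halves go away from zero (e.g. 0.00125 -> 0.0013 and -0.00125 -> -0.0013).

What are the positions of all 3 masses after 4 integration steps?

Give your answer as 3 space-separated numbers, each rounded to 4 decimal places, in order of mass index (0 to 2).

Step 0: x=[4.0000 9.0000 14.0000] v=[0.0000 0.0000 -1.0000]
Step 1: x=[4.0625 9.0000 13.6875] v=[0.2500 0.0000 -1.2500]
Step 2: x=[4.1836 8.9844 13.3320] v=[0.4844 -0.0625 -1.4219]
Step 3: x=[4.3548 8.9405 12.9548] v=[0.6846 -0.1758 -1.5088]
Step 4: x=[4.5626 8.8608 12.5767] v=[0.8310 -0.3187 -1.5124]

Answer: 4.5626 8.8608 12.5767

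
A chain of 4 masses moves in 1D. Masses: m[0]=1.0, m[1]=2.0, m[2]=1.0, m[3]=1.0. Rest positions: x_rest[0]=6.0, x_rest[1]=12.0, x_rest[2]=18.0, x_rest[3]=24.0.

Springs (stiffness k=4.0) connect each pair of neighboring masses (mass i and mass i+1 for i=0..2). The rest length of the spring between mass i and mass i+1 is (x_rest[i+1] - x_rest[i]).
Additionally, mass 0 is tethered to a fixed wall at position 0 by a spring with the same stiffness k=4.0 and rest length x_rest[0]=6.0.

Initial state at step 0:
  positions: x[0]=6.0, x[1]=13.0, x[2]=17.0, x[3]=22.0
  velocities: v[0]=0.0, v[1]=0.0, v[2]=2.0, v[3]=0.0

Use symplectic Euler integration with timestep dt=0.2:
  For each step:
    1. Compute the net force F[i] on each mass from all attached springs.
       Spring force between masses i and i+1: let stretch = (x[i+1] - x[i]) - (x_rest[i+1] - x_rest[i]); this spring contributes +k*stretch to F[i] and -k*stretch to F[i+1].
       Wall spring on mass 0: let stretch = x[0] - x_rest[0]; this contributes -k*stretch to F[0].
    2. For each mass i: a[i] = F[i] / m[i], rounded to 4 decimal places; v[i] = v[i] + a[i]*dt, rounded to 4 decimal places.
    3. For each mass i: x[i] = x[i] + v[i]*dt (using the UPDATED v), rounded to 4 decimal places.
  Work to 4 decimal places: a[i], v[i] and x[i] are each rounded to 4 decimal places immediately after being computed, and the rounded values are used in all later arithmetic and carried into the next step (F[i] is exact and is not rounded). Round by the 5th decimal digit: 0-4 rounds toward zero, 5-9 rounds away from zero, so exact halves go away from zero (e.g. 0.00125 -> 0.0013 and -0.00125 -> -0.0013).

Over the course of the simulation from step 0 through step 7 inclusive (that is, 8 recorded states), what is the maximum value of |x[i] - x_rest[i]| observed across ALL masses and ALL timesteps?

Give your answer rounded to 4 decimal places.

Step 0: x=[6.0000 13.0000 17.0000 22.0000] v=[0.0000 0.0000 2.0000 0.0000]
Step 1: x=[6.1600 12.7600 17.5600 22.1600] v=[0.8000 -1.2000 2.8000 0.8000]
Step 2: x=[6.3904 12.3760 18.0880 22.5440] v=[1.1520 -1.9200 2.6400 1.9200]
Step 3: x=[6.5560 11.9701 18.4150 23.1750] v=[0.8282 -2.0294 1.6352 3.1552]
Step 4: x=[6.5389 11.6467 18.4725 24.0044] v=[-0.0853 -1.6171 0.2873 4.1472]
Step 5: x=[6.2929 11.4607 18.3229 24.9087] v=[-1.2302 -0.9299 -0.7478 4.5217]
Step 6: x=[5.8668 11.4103 18.1291 25.7193] v=[-2.1303 -0.2521 -0.9689 4.0531]
Step 7: x=[5.3890 11.4539 18.0747 26.2755] v=[-2.3889 0.2180 -0.2718 2.7809]
Max displacement = 2.2755

Answer: 2.2755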